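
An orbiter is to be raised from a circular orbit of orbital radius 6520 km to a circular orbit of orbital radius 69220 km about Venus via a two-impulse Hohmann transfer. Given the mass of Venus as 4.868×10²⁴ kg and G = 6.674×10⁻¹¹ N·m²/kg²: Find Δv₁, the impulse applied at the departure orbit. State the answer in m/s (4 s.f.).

μ = GM = 6.674×10⁻¹¹ × 4.868×10²⁴ = 3.249×10¹⁴ m³/s².
r₁ = 6520 km = 6.520×10⁶ m.
r₂ = 69220 km = 6.922×10⁷ m.
Transfer ellipse a_t = (r₁ + r₂)/2 = 3.787×10⁷ m.
At r₁: circular v_c1 = √(μ/r₁) = 7059 m/s; transfer-periapsis v_p = √[μ(2/r₁ − 1/a_t)] = 9544 m/s.
Δv₁ = v_p − v_c1 = 2485 m/s.

Δv ≈ 2485 m/s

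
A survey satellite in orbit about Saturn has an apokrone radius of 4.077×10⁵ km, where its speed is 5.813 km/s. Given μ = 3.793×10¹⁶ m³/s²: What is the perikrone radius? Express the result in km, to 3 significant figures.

perikrone radius ≈ 90500 km

r_a = 4.077×10⁸ m.
Specific energy ε = v²/2 − μ/r = -7.614×10⁷ J/kg, so a = −μ/(2ε) = 2.491×10⁸ m.
The apsides satisfy r_p + r_a = 2a, so the perikrone radius is 2a − r_a = 9.047×10⁷ m = 90470 km.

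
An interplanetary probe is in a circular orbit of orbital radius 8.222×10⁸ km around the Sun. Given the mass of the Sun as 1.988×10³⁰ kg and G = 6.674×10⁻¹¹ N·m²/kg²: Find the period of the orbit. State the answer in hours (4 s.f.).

T ≈ 113000 hours

μ = GM = 6.674×10⁻¹¹ × 1.988×10³⁰ = 1.327×10²⁰ m³/s².
r = 8.222×10⁸ km = 8.222×10¹¹ m.
Kepler's third law: T = 2π√(r³/μ) = 2π√((8.222×10¹¹)³ / 1.327×10²⁰).
r³/μ = 4.189×10¹⁵ s², so T = 2π × 6.472×10⁷ = 4.067×10⁸ s.
Converting: 4.067×10⁸ s ÷ 3600 = 1.130×10⁵ hours.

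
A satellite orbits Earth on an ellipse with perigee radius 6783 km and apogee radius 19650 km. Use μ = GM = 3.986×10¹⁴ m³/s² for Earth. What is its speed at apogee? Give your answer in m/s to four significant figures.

v ≈ 3227 m/s

Semi-major axis a = (r_p + r_a)/2 = 13216 km = 1.322×10⁷ m.
Vis-viva: v² = μ(2/r − 1/a) = 3.986×10¹⁴ × (1.018×10⁻⁷ − 7.566×10⁻⁸) = 1.041×10⁷ m²/s².
v = 3227 m/s.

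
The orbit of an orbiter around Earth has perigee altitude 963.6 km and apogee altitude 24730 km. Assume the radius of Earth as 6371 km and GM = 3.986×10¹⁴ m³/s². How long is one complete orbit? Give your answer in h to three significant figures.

T ≈ 7.36 h

r_p = 6371 + 963.6 = 7334.6 km = 7.3346×10⁶ m.
r_a = 6371 + 24730 = 31101 km = 3.1101×10⁷ m.
Semi-major axis a = (r_p + r_a)/2 = (7334.6 + 31101)/2 = 19218 km = 1.922×10⁷ m.
By Kepler's third law T = 2π√(a³/μ) = 2π × 4.220×10³ = 2.651×10⁴ s.
= 7.365 h.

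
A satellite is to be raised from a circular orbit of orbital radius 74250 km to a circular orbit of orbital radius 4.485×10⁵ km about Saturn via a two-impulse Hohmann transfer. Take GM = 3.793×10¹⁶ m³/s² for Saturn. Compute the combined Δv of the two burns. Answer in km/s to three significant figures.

r₁ = 74250 km = 7.425×10⁷ m.
r₂ = 4.485×10⁵ km = 4.485×10⁸ m.
Transfer ellipse a_t = (r₁ + r₂)/2 = 2.614×10⁸ m.
At r₁: circular v_c1 = √(μ/r₁) = 22600 m/s; transfer-perikrone v_p = √[μ(2/r₁ − 1/a_t)] = 29610 m/s.
Δv₁ = v_p − v_c1 = 7005 m/s.
At r₂: circular v_c2 = √(μ/r₂) = 9196 m/s; transfer-apokrone v_a = √[μ(2/r₂ − 1/a_t)] = 4901 m/s.
Δv₂ = v_c2 − v_a = 4295 m/s.
Total Δv = Δv₁ + Δv₂ = 11300 m/s = 11.30 km/s.

Δv_total ≈ 11.3 km/s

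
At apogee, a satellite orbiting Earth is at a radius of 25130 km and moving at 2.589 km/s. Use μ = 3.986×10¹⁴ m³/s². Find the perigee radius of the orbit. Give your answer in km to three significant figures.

r_a = 2.513×10⁷ m.
Specific energy ε = v²/2 − μ/r = -1.251×10⁷ J/kg, so a = −μ/(2ε) = 1.593×10⁷ m.
The apsides satisfy r_p + r_a = 2a, so the perigee radius is 2a − r_a = 6.732×10⁶ m = 6732.4 km.

perigee radius ≈ 6730 km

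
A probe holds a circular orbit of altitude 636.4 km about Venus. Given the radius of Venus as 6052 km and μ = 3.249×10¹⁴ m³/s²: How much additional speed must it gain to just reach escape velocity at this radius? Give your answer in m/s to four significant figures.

Δv ≈ 2887 m/s

r = 6052 + 636.4 = 6688.4 km = 6.6884×10⁶ m.
Circular speed v_c = √(μ/r) = 6970 m/s.
Escape speed v_esc = √(2μ/r) = √2 × v_c = 9857 m/s.
Δv = v_esc − v_c = 2887 m/s.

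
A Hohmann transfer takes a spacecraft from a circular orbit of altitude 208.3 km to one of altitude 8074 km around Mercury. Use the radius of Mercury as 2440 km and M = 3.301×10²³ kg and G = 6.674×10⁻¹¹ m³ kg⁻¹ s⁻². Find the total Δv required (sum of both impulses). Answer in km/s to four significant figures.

μ = GM = 6.674×10⁻¹¹ × 3.301×10²³ = 2.203×10¹³ m³/s².
r₁ = 2440 + 208.3 = 2648.3 km = 2.6483×10⁶ m.
r₂ = 2440 + 8074 = 10514 km = 1.0514×10⁷ m.
Transfer ellipse a_t = (r₁ + r₂)/2 = 6.581×10⁶ m.
At r₁: circular v_c1 = √(μ/r₁) = 2884 m/s; transfer-periherm v_p = √[μ(2/r₁ − 1/a_t)] = 3646 m/s.
Δv₁ = v_p − v_c1 = 761.3 m/s.
At r₂: circular v_c2 = √(μ/r₂) = 1448 m/s; transfer-apoherm v_a = √[μ(2/r₂ − 1/a_t)] = 918.3 m/s.
Δv₂ = v_c2 − v_a = 529.3 m/s.
Total Δv = Δv₁ + Δv₂ = 1291 m/s = 1.291 km/s.

Δv_total ≈ 1.291 km/s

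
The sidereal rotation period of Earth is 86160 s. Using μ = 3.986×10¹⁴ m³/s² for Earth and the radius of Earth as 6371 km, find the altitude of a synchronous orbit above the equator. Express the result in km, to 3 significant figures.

h_sync ≈ 35800 km

A synchronous orbit has period T, so by Kepler's third law a = (μT²/4π²)^(1/3).
μT²/4π² = 3.986×10¹⁴ × (8.616×10⁴)² / 39.48 = 7.495×10²² m³.
a = 4.216×10⁷ m = 42163 km.
Altitude h = a − R = 42163 − 6371 = 35792 km.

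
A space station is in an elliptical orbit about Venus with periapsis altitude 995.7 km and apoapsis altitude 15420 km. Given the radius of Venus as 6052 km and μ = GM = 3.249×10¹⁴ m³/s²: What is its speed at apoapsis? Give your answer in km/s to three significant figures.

r_p = 6052 + 995.7 = 7047.7 km = 7.0477×10⁶ m.
r_a = 6052 + 15420 = 21472 km = 2.1472×10⁷ m.
Semi-major axis a = (r_p + r_a)/2 = 14260 km = 1.426×10⁷ m.
Vis-viva: v² = μ(2/r − 1/a) = 3.249×10¹⁴ × (9.314×10⁻⁸ − 7.013×10⁻⁸) = 7.478×10⁶ m²/s².
v = 2735 m/s = 2.735 km/s.

v ≈ 2.73 km/s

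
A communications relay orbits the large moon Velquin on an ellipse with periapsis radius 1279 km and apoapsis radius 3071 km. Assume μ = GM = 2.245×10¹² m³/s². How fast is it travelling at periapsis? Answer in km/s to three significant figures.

Semi-major axis a = (r_p + r_a)/2 = 2175.0 km = 2.175×10⁶ m.
Vis-viva: v² = μ(2/r − 1/a) = 2.245×10¹² × (1.564×10⁻⁶ − 4.598×10⁻⁷) = 2.478×10⁶ m²/s².
v = 1574 m/s = 1.574 km/s.

v ≈ 1.57 km/s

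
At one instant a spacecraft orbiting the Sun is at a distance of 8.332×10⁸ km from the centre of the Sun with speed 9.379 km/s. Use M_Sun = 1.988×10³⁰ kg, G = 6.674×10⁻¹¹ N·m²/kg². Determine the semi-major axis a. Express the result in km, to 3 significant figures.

μ = GM = 6.674×10⁻¹¹ × 1.988×10³⁰ = 1.327×10²⁰ m³/s².
r = 8.332×10¹¹ m.
Specific orbital energy ε = v²/2 − μ/r = (9379)²/2 − 1.327×10²⁰/8.332×10¹¹ = -1.153×10⁸ J/kg.
Since ε = −μ/(2a), a = −μ/(2ε) = 5.756×10¹¹ m = 5.7558×10⁸ km.

a ≈ 5.76×10⁸ km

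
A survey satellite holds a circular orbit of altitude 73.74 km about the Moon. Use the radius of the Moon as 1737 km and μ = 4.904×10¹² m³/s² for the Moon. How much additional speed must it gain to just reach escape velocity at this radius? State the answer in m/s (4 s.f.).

r = 1737 + 73.74 = 1810.7 km = 1.8107×10⁶ m.
Circular speed v_c = √(μ/r) = 1646 m/s.
Escape speed v_esc = √(2μ/r) = √2 × v_c = 2327 m/s.
Δv = v_esc − v_c = 681.7 m/s.

Δv ≈ 681.7 m/s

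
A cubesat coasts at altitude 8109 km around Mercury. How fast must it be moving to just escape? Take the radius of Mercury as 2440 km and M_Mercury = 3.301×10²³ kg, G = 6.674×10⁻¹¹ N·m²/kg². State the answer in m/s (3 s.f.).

v_esc ≈ 2040 m/s

μ = GM = 6.674×10⁻¹¹ × 3.301×10²³ = 2.203×10¹³ m³/s².
r = 2440 + 8109 = 10549 km = 1.0549×10⁷ m.
Escape speed v_esc = √(2μ/r) = √(2 × 2.203×10¹³ / 1.055×10⁷) = √(4.177×10⁶) = 2044 m/s.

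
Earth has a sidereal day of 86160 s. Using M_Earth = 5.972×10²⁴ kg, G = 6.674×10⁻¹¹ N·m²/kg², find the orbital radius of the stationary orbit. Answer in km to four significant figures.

μ = GM = 6.674×10⁻¹¹ × 5.972×10²⁴ = 3.986×10¹⁴ m³/s².
A synchronous orbit has period T, so by Kepler's third law a = (μT²/4π²)^(1/3).
μT²/4π² = 3.986×10¹⁴ × (8.616×10⁴)² / 39.48 = 7.495×10²² m³.
a = 4.216×10⁷ m = 42162 km.

r_sync ≈ 42160 km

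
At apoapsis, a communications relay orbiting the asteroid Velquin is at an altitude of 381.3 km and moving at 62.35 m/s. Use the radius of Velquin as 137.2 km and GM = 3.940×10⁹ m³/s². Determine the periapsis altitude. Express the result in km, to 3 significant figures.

periapsis altitude ≈ 41.0 km

r_a = 137.2 + 381.3 = 518.50 km = 5.185×10⁵ m.
Specific energy ε = v²/2 − μ/r = -5.655×10³ J/kg, so a = −μ/(2ε) = 3.484×10⁵ m.
The apsides satisfy r_p + r_a = 2a, so the periapsis radius is 2a − r_a = 1.782×10⁵ m = 178.22 km.
Periapsis altitude = 178.22 − 137.2 = 41.019 km.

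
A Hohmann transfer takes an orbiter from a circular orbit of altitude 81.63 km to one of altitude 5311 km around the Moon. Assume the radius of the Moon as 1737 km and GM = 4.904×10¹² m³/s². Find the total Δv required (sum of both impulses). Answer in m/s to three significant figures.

Δv_total ≈ 728 m/s

r₁ = 1737 + 81.63 = 1818.6 km = 1.8186×10⁶ m.
r₂ = 1737 + 5311 = 7048.0 km = 7.0480×10⁶ m.
Transfer ellipse a_t = (r₁ + r₂)/2 = 4.433×10⁶ m.
At r₁: circular v_c1 = √(μ/r₁) = 1642 m/s; transfer-perilune v_p = √[μ(2/r₁ − 1/a_t)] = 2070 m/s.
Δv₁ = v_p − v_c1 = 428.4 m/s.
At r₂: circular v_c2 = √(μ/r₂) = 834.1 m/s; transfer-apolune v_a = √[μ(2/r₂ − 1/a_t)] = 534.3 m/s.
Δv₂ = v_c2 − v_a = 299.9 m/s.
Total Δv = Δv₁ + Δv₂ = 728.3 m/s.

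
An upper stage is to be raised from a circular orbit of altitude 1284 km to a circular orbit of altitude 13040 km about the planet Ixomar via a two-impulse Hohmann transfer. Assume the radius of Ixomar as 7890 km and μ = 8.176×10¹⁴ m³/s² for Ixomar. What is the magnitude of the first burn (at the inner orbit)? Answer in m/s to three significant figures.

Δv ≈ 1690 m/s

r₁ = 7890 + 1284 = 9174.0 km = 9.1740×10⁶ m.
r₂ = 7890 + 13040 = 20930 km = 2.0930×10⁷ m.
Transfer ellipse a_t = (r₁ + r₂)/2 = 1.505×10⁷ m.
At r₁: circular v_c1 = √(μ/r₁) = 9440 m/s; transfer-periapsis v_p = √[μ(2/r₁ − 1/a_t)] = 11130 m/s.
Δv₁ = v_p − v_c1 = 1692 m/s.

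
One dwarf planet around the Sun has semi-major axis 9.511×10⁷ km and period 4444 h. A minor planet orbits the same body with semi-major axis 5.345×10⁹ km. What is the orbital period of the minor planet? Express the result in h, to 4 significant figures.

Kepler's third law: T² ∝ a³, so T₂ = T₁ (a₂/a₁)^(3/2).
a₂/a₁ = 56.20, (a₂/a₁)^(3/2) = 421.3.
T₂ = 4444 × 421.3 = 1.872×10⁶ h.

T₂ ≈ 1.872×10⁶ h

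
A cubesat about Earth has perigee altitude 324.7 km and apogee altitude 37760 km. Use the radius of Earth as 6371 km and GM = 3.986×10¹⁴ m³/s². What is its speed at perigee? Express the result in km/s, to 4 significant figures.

r_p = 6371 + 324.7 = 6695.7 km = 6.6957×10⁶ m.
r_a = 6371 + 37760 = 44131 km = 4.4131×10⁷ m.
Semi-major axis a = (r_p + r_a)/2 = 25413 km = 2.541×10⁷ m.
Vis-viva: v² = μ(2/r − 1/a) = 3.986×10¹⁴ × (2.987×10⁻⁷ − 3.935×10⁻⁸) = 1.034×10⁸ m²/s².
v = 10170 m/s = 10.17 km/s.

v ≈ 10.17 km/s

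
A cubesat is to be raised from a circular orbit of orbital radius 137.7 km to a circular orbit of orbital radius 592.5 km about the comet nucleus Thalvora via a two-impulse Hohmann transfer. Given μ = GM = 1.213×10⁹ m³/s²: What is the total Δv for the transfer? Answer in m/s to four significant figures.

r₁ = 137.7 km = 1.377×10⁵ m.
r₂ = 592.5 km = 5.925×10⁵ m.
Transfer ellipse a_t = (r₁ + r₂)/2 = 3.651×10⁵ m.
At r₁: circular v_c1 = √(μ/r₁) = 93.86 m/s; transfer-periapsis v_p = √[μ(2/r₁ − 1/a_t)] = 119.6 m/s.
Δv₁ = v_p − v_c1 = 25.71 m/s.
At r₂: circular v_c2 = √(μ/r₂) = 45.25 m/s; transfer-apoapsis v_a = √[μ(2/r₂ − 1/a_t)] = 27.79 m/s.
Δv₂ = v_c2 − v_a = 17.46 m/s.
Total Δv = Δv₁ + Δv₂ = 43.17 m/s.

Δv_total ≈ 43.17 m/s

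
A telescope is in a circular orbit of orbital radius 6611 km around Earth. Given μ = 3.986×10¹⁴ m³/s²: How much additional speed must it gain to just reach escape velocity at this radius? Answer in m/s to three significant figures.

r = 6611 km = 6.611×10⁶ m.
Circular speed v_c = √(μ/r) = 7765 m/s.
Escape speed v_esc = √(2μ/r) = √2 × v_c = 10980 m/s.
Δv = v_esc − v_c = 3216 m/s.

Δv ≈ 3220 m/s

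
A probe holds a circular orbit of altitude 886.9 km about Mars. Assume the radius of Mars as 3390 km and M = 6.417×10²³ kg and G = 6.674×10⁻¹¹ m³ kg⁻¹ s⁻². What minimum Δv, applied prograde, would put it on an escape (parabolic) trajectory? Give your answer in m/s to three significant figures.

μ = GM = 6.674×10⁻¹¹ × 6.417×10²³ = 4.283×10¹³ m³/s².
r = 3390 + 886.9 = 4276.9 km = 4.2769×10⁶ m.
Circular speed v_c = √(μ/r) = 3164 m/s.
Escape speed v_esc = √(2μ/r) = √2 × v_c = 4475 m/s.
Δv = v_esc − v_c = 1311 m/s.

Δv ≈ 1310 m/s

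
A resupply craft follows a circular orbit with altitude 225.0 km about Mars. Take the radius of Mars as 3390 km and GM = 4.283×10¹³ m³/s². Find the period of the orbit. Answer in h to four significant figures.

T ≈ 1.833 h

r = 3390 + 225.0 = 3615.0 km = 3.6150×10⁶ m.
Kepler's third law: T = 2π√(r³/μ) = 2π√((3.615×10⁶)³ / 4.283×10¹³).
r³/μ = 1.103×10⁶ s², so T = 2π × 1.050×10³ = 6.599×10³ s.
Converting: 6.599×10³ s ÷ 3600 = 1.833 h.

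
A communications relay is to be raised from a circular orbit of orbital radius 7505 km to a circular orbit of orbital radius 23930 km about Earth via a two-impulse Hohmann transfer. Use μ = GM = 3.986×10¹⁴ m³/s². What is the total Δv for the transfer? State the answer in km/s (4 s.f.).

Δv_total ≈ 2.966 km/s

r₁ = 7505 km = 7.505×10⁶ m.
r₂ = 23930 km = 2.393×10⁷ m.
Transfer ellipse a_t = (r₁ + r₂)/2 = 1.572×10⁷ m.
At r₁: circular v_c1 = √(μ/r₁) = 7288 m/s; transfer-perigee v_p = √[μ(2/r₁ − 1/a_t)] = 8992 m/s.
Δv₁ = v_p − v_c1 = 1705 m/s.
At r₂: circular v_c2 = √(μ/r₂) = 4081 m/s; transfer-apogee v_a = √[μ(2/r₂ − 1/a_t)] = 2820 m/s.
Δv₂ = v_c2 − v_a = 1261 m/s.
Total Δv = Δv₁ + Δv₂ = 2966 m/s = 2.966 km/s.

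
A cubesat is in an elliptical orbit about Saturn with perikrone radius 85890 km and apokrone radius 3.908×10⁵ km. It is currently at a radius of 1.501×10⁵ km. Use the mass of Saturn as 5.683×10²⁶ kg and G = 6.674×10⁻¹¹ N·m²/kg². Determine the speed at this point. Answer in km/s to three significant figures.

v ≈ 18.6 km/s

μ = GM = 6.674×10⁻¹¹ × 5.683×10²⁶ = 3.793×10¹⁶ m³/s².
Semi-major axis a = (r_p + r_a)/2 = 2.3834×10⁵ km = 2.383×10⁸ m.
Vis-viva: v² = μ(2/r − 1/a) = 3.793×10¹⁶ × (1.332×10⁻⁸ − 4.196×10⁻⁹) = 3.462×10⁸ m²/s².
v = 18610 m/s = 18.61 km/s.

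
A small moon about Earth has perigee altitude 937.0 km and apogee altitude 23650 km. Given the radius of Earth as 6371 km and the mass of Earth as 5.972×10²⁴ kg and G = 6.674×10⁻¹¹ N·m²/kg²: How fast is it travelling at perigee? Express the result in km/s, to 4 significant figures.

μ = GM = 6.674×10⁻¹¹ × 5.972×10²⁴ = 3.986×10¹⁴ m³/s².
r_p = 6371 + 937.0 = 7308.0 km = 7.3080×10⁶ m.
r_a = 6371 + 23650 = 30021 km = 3.0021×10⁷ m.
Semi-major axis a = (r_p + r_a)/2 = 18664 km = 1.866×10⁷ m.
Vis-viva: v² = μ(2/r − 1/a) = 3.986×10¹⁴ × (2.737×10⁻⁷ − 5.358×10⁻⁸) = 8.772×10⁷ m²/s².
v = 9366 m/s = 9.366 km/s.

v ≈ 9.366 km/s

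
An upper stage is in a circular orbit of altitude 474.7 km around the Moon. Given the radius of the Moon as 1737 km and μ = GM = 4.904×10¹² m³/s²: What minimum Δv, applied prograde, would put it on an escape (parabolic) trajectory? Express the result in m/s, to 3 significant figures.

r = 1737 + 474.7 = 2211.7 km = 2.2117×10⁶ m.
Circular speed v_c = √(μ/r) = 1489 m/s.
Escape speed v_esc = √(2μ/r) = √2 × v_c = 2106 m/s.
Δv = v_esc − v_c = 616.8 m/s.

Δv ≈ 617 m/s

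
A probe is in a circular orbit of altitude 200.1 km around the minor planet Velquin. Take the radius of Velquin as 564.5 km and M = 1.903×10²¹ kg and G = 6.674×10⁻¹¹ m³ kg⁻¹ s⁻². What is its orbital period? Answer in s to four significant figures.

T ≈ 11790 s

μ = GM = 6.674×10⁻¹¹ × 1.903×10²¹ = 1.270×10¹¹ m³/s².
r = 564.5 + 200.1 = 764.60 km = 7.6460×10⁵ m.
Kepler's third law: T = 2π√(r³/μ) = 2π√((7.646×10⁵)³ / 1.270×10¹¹).
r³/μ = 3.519×10⁶ s², so T = 2π × 1.876×10³ = 1.179×10⁴ s.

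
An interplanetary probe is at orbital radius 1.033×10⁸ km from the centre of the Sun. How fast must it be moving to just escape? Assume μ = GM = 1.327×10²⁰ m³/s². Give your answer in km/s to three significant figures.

v_esc ≈ 50.7 km/s

r = 1.033×10⁸ km = 1.033×10¹¹ m.
Escape speed v_esc = √(2μ/r) = √(2 × 1.327×10²⁰ / 1.033×10¹¹) = √(2.569×10⁹) = 50690 m/s.
= 50.69 km/s.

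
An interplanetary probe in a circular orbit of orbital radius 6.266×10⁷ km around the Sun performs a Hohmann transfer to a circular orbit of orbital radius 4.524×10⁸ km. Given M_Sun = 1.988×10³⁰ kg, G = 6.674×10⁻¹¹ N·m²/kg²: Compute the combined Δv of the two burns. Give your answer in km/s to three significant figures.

Δv_total ≈ 23.7 km/s

μ = GM = 6.674×10⁻¹¹ × 1.988×10³⁰ = 1.327×10²⁰ m³/s².
r₁ = 6.266×10⁷ km = 6.266×10¹⁰ m.
r₂ = 4.524×10⁸ km = 4.524×10¹¹ m.
Transfer ellipse a_t = (r₁ + r₂)/2 = 2.575×10¹¹ m.
At r₁: circular v_c1 = √(μ/r₁) = 46020 m/s; transfer-perihelion v_p = √[μ(2/r₁ − 1/a_t)] = 60990 m/s.
Δv₁ = v_p − v_c1 = 14970 m/s.
At r₂: circular v_c2 = √(μ/r₂) = 17130 m/s; transfer-aphelion v_a = √[μ(2/r₂ − 1/a_t)] = 8447 m/s.
Δv₂ = v_c2 − v_a = 8678 m/s.
Total Δv = Δv₁ + Δv₂ = 23650 m/s = 23.65 km/s.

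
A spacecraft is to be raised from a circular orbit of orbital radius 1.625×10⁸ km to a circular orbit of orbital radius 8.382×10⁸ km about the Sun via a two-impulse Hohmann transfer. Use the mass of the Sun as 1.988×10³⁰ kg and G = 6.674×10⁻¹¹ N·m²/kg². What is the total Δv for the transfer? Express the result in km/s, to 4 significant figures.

Δv_total ≈ 13.82 km/s

μ = GM = 6.674×10⁻¹¹ × 1.988×10³⁰ = 1.327×10²⁰ m³/s².
r₁ = 1.625×10⁸ km = 1.625×10¹¹ m.
r₂ = 8.382×10⁸ km = 8.382×10¹¹ m.
Transfer ellipse a_t = (r₁ + r₂)/2 = 5.004×10¹¹ m.
At r₁: circular v_c1 = √(μ/r₁) = 28570 m/s; transfer-perihelion v_p = √[μ(2/r₁ − 1/a_t)] = 36980 m/s.
Δv₁ = v_p − v_c1 = 8410 m/s.
At r₂: circular v_c2 = √(μ/r₂) = 12580 m/s; transfer-aphelion v_a = √[μ(2/r₂ − 1/a_t)] = 7170 m/s.
Δv₂ = v_c2 − v_a = 5411 m/s.
Total Δv = Δv₁ + Δv₂ = 13820 m/s = 13.82 km/s.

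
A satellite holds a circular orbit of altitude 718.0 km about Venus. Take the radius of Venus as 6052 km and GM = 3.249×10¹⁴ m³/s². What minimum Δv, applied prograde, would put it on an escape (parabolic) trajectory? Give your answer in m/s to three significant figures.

r = 6052 + 718.0 = 6770.0 km = 6.7700×10⁶ m.
Circular speed v_c = √(μ/r) = 6928 m/s.
Escape speed v_esc = √(2μ/r) = √2 × v_c = 9797 m/s.
Δv = v_esc − v_c = 2869 m/s.

Δv ≈ 2870 m/s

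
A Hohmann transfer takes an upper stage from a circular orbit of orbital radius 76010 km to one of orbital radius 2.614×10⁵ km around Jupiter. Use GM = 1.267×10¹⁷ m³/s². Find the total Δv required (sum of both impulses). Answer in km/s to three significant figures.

Δv_total ≈ 17.2 km/s

r₁ = 76010 km = 7.601×10⁷ m.
r₂ = 2.614×10⁵ km = 2.614×10⁸ m.
Transfer ellipse a_t = (r₁ + r₂)/2 = 1.687×10⁸ m.
At r₁: circular v_c1 = √(μ/r₁) = 40830 m/s; transfer-perijove v_p = √[μ(2/r₁ − 1/a_t)] = 50820 m/s.
Δv₁ = v_p − v_c1 = 9993 m/s.
At r₂: circular v_c2 = √(μ/r₂) = 22020 m/s; transfer-apojove v_a = √[μ(2/r₂ − 1/a_t)] = 14780 m/s.
Δv₂ = v_c2 − v_a = 7238 m/s.
Total Δv = Δv₁ + Δv₂ = 17230 m/s = 17.23 km/s.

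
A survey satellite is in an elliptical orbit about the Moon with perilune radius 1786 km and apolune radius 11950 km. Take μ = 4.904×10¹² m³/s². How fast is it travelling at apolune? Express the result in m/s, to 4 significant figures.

v ≈ 326.7 m/s

Semi-major axis a = (r_p + r_a)/2 = 6868.0 km = 6.868×10⁶ m.
Vis-viva: v² = μ(2/r − 1/a) = 4.904×10¹² × (1.674×10⁻⁷ − 1.456×10⁻⁷) = 1.067×10⁵ m²/s².
v = 326.7 m/s.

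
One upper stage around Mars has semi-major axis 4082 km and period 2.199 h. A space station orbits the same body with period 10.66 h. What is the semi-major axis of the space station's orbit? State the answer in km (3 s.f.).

Kepler's third law: a³ ∝ T², so a₂ = a₁ (T₂/T₁)^(2/3).
T₂/T₁ = 4.848, (T₂/T₁)^(2/3) = 2.864.
a₂ = 4082 × 2.864 = 11690 km.

a₂ ≈ 11700 km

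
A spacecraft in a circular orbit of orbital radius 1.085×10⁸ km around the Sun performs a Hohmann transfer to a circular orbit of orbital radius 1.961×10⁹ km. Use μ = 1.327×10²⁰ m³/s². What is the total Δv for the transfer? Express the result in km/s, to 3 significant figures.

r₁ = 1.085×10⁸ km = 1.085×10¹¹ m.
r₂ = 1.961×10⁹ km = 1.961×10¹² m.
Transfer ellipse a_t = (r₁ + r₂)/2 = 1.035×10¹² m.
At r₁: circular v_c1 = √(μ/r₁) = 34970 m/s; transfer-perihelion v_p = √[μ(2/r₁ − 1/a_t)] = 48140 m/s.
Δv₁ = v_p − v_c1 = 13170 m/s.
At r₂: circular v_c2 = √(μ/r₂) = 8226 m/s; transfer-aphelion v_a = √[μ(2/r₂ − 1/a_t)] = 2664 m/s.
Δv₂ = v_c2 − v_a = 5562 m/s.
Total Δv = Δv₁ + Δv₂ = 18730 m/s = 18.73 km/s.

Δv_total ≈ 18.7 km/s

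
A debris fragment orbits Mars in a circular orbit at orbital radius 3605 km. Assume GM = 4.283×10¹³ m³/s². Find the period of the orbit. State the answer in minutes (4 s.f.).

T ≈ 109.5 minutes

r = 3605 km = 3.605×10⁶ m.
Kepler's third law: T = 2π√(r³/μ) = 2π√((3.605×10⁶)³ / 4.283×10¹³).
r³/μ = 1.094×10⁶ s², so T = 2π × 1.046×10³ = 6.571×10³ s.
Converting: 6.571×10³ s ÷ 60.00 = 109.5 minutes.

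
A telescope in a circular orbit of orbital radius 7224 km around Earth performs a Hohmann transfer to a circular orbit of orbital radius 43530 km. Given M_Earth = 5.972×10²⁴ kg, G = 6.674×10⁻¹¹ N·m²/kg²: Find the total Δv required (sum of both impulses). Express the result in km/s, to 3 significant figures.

Δv_total ≈ 3.71 km/s

μ = GM = 6.674×10⁻¹¹ × 5.972×10²⁴ = 3.986×10¹⁴ m³/s².
r₁ = 7224 km = 7.224×10⁶ m.
r₂ = 43530 km = 4.353×10⁷ m.
Transfer ellipse a_t = (r₁ + r₂)/2 = 2.538×10⁷ m.
At r₁: circular v_c1 = √(μ/r₁) = 7428 m/s; transfer-perigee v_p = √[μ(2/r₁ − 1/a_t)] = 9728 m/s.
Δv₁ = v_p − v_c1 = 2300 m/s.
At r₂: circular v_c2 = √(μ/r₂) = 3026 m/s; transfer-apogee v_a = √[μ(2/r₂ − 1/a_t)] = 1614 m/s.
Δv₂ = v_c2 − v_a = 1411 m/s.
Total Δv = Δv₁ + Δv₂ = 3712 m/s = 3.712 km/s.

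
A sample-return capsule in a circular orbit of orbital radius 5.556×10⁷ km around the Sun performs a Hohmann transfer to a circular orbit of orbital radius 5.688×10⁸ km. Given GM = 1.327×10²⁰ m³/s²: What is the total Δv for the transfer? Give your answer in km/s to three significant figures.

Δv_total ≈ 25.9 km/s

r₁ = 5.556×10⁷ km = 5.556×10¹⁰ m.
r₂ = 5.688×10⁸ km = 5.688×10¹¹ m.
Transfer ellipse a_t = (r₁ + r₂)/2 = 3.122×10¹¹ m.
At r₁: circular v_c1 = √(μ/r₁) = 48870 m/s; transfer-perihelion v_p = √[μ(2/r₁ − 1/a_t)] = 65970 m/s.
Δv₁ = v_p − v_c1 = 17100 m/s.
At r₂: circular v_c2 = √(μ/r₂) = 15270 m/s; transfer-aphelion v_a = √[μ(2/r₂ − 1/a_t)] = 6444 m/s.
Δv₂ = v_c2 − v_a = 8830 m/s.
Total Δv = Δv₁ + Δv₂ = 25930 m/s = 25.93 km/s.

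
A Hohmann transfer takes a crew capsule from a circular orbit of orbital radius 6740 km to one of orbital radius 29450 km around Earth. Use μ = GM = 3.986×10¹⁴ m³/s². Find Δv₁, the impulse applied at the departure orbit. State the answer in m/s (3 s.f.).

Δv ≈ 2120 m/s

r₁ = 6740 km = 6.740×10⁶ m.
r₂ = 29450 km = 2.945×10⁷ m.
Transfer ellipse a_t = (r₁ + r₂)/2 = 1.810×10⁷ m.
At r₁: circular v_c1 = √(μ/r₁) = 7690 m/s; transfer-perigee v_p = √[μ(2/r₁ − 1/a_t)] = 9811 m/s.
Δv₁ = v_p − v_c1 = 2121 m/s.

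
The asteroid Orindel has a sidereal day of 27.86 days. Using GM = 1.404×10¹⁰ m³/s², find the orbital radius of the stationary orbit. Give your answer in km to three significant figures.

r_sync ≈ 12700 km

T = 27.86 days = 2.407×10⁶ s.
A synchronous orbit has period T, so by Kepler's third law a = (μT²/4π²)^(1/3).
μT²/4π² = 1.404×10¹⁰ × (2.407×10⁶)² / 39.48 = 2.061×10²¹ m³.
a = 1.273×10⁷ m = 12725 km.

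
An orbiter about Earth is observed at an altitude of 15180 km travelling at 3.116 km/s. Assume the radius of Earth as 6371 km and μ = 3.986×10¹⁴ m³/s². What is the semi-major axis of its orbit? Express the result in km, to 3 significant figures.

a ≈ 14600 km

r = 6371 + 15180 = 21551 km = 2.155×10⁷ m.
Vis-viva rearranged: 1/a = 2/r − v²/μ = 9.280×10⁻⁸ − 2.436×10⁻⁸ = 6.844×10⁻⁸ m⁻¹.
a = 1.461×10⁷ m = 14610 km.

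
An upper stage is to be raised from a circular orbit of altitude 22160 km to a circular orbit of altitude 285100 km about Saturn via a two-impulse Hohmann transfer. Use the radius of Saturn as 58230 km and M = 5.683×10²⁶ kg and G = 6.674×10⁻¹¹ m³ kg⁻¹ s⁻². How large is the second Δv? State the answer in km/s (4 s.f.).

μ = GM = 6.674×10⁻¹¹ × 5.683×10²⁶ = 3.793×10¹⁶ m³/s².
r₁ = 58230 + 22160 = 80390 km = 8.0390×10⁷ m.
r₂ = 58230 + 285100 = 343330 km = 3.4333×10⁸ m.
Transfer ellipse a_t = (r₁ + r₂)/2 = 2.119×10⁸ m.
At r₁: circular v_c1 = √(μ/r₁) = 21720 m/s; transfer-perikrone v_p = √[μ(2/r₁ − 1/a_t)] = 27650 m/s.
At r₂: circular v_c2 = √(μ/r₂) = 10510 m/s; transfer-apokrone v_a = √[μ(2/r₂ − 1/a_t)] = 6474 m/s.
Δv₂ = v_c2 − v_a = 4036 m/s.
= 4.036 km/s.

Δv ≈ 4.036 km/s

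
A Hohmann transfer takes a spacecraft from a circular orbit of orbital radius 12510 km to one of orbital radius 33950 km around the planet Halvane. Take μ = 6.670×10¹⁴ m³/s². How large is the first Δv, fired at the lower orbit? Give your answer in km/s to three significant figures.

r₁ = 12510 km = 1.251×10⁷ m.
r₂ = 33950 km = 3.395×10⁷ m.
Transfer ellipse a_t = (r₁ + r₂)/2 = 2.323×10⁷ m.
At r₁: circular v_c1 = √(μ/r₁) = 7302 m/s; transfer-periapsis v_p = √[μ(2/r₁ − 1/a_t)] = 8827 m/s.
Δv₁ = v_p − v_c1 = 1525 m/s.
= 1.525 km/s.

Δv ≈ 1.53 km/s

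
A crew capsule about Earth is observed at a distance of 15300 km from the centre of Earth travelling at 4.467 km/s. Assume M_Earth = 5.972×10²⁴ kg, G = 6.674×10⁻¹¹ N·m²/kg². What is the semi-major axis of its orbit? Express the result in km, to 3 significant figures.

a ≈ 12400 km

μ = GM = 6.674×10⁻¹¹ × 5.972×10²⁴ = 3.986×10¹⁴ m³/s².
r = 1.530×10⁷ m.
Vis-viva rearranged: 1/a = 2/r − v²/μ = 1.307×10⁻⁷ − 5.006×10⁻⁸ = 8.065×10⁻⁸ m⁻¹.
a = 1.240×10⁷ m = 12399 km.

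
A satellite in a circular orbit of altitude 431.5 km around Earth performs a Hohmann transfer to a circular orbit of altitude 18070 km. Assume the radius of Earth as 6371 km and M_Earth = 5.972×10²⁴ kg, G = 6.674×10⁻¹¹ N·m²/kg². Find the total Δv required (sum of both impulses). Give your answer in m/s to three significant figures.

Δv_total ≈ 3290 m/s

μ = GM = 6.674×10⁻¹¹ × 5.972×10²⁴ = 3.986×10¹⁴ m³/s².
r₁ = 6371 + 431.5 = 6802.5 km = 6.8025×10⁶ m.
r₂ = 6371 + 18070 = 24441 km = 2.4441×10⁷ m.
Transfer ellipse a_t = (r₁ + r₂)/2 = 1.562×10⁷ m.
At r₁: circular v_c1 = √(μ/r₁) = 7655 m/s; transfer-perigee v_p = √[μ(2/r₁ − 1/a_t)] = 9574 m/s.
Δv₁ = v_p − v_c1 = 1920 m/s.
At r₂: circular v_c2 = √(μ/r₂) = 4038 m/s; transfer-apogee v_a = √[μ(2/r₂ − 1/a_t)] = 2665 m/s.
Δv₂ = v_c2 − v_a = 1373 m/s.
Total Δv = Δv₁ + Δv₂ = 3293 m/s.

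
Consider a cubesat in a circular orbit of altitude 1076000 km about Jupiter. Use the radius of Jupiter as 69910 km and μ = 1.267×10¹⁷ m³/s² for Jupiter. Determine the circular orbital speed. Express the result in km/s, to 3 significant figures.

v ≈ 10.5 km/s

r = 69910 + 1076000 = 1145900 km = 1.1459×10⁹ m.
For a circular orbit v = √(μ/r) = √(1.267×10¹⁷ / 1.146×10⁹) = √(1.106×10⁸) = 10520 m/s.
That is 10.52 km/s.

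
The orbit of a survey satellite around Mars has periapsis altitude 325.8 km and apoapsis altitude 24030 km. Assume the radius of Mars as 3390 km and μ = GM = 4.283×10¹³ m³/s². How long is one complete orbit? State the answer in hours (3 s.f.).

T ≈ 16.4 hours

r_p = 3390 + 325.8 = 3715.8 km = 3.7158×10⁶ m.
r_a = 3390 + 24030 = 27420 km = 2.7420×10⁷ m.
Semi-major axis a = (r_p + r_a)/2 = (3715.8 + 27420)/2 = 15568 km = 1.557×10⁷ m.
By Kepler's third law T = 2π√(a³/μ) = 2π × 9.386×10³ = 5.897×10⁴ s.
= 16.38 hours.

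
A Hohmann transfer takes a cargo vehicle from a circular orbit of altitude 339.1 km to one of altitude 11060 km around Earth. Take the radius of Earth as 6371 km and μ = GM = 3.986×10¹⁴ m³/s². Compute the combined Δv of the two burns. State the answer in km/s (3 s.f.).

Δv_total ≈ 2.77 km/s

r₁ = 6371 + 339.1 = 6710.1 km = 6.7101×10⁶ m.
r₂ = 6371 + 11060 = 17431 km = 1.7431×10⁷ m.
Transfer ellipse a_t = (r₁ + r₂)/2 = 1.207×10⁷ m.
At r₁: circular v_c1 = √(μ/r₁) = 7707 m/s; transfer-perigee v_p = √[μ(2/r₁ − 1/a_t)] = 9262 m/s.
Δv₁ = v_p − v_c1 = 1555 m/s.
At r₂: circular v_c2 = √(μ/r₂) = 4782 m/s; transfer-apogee v_a = √[μ(2/r₂ − 1/a_t)] = 3565 m/s.
Δv₂ = v_c2 − v_a = 1217 m/s.
Total Δv = Δv₁ + Δv₂ = 2771 m/s = 2.771 km/s.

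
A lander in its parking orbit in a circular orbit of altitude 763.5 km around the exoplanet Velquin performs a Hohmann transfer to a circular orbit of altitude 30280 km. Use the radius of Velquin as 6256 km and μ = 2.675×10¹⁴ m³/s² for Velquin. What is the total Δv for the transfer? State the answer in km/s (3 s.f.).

Δv_total ≈ 2.99 km/s

r₁ = 6256 + 763.5 = 7019.5 km = 7.0195×10⁶ m.
r₂ = 6256 + 30280 = 36536 km = 3.6536×10⁷ m.
Transfer ellipse a_t = (r₁ + r₂)/2 = 2.178×10⁷ m.
At r₁: circular v_c1 = √(μ/r₁) = 6173 m/s; transfer-periapsis v_p = √[μ(2/r₁ − 1/a_t)] = 7996 m/s.
Δv₁ = v_p − v_c1 = 1823 m/s.
At r₂: circular v_c2 = √(μ/r₂) = 2706 m/s; transfer-apoapsis v_a = √[μ(2/r₂ − 1/a_t)] = 1536 m/s.
Δv₂ = v_c2 − v_a = 1170 m/s.
Total Δv = Δv₁ + Δv₂ = 2992 m/s = 2.992 km/s.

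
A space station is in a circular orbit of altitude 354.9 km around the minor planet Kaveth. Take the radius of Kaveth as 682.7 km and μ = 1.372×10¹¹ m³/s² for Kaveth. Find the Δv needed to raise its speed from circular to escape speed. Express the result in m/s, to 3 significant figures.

Δv ≈ 151 m/s

r = 682.7 + 354.9 = 1037.6 km = 1.0376×10⁶ m.
Circular speed v_c = √(μ/r) = 363.6 m/s.
Escape speed v_esc = √(2μ/r) = √2 × v_c = 514.3 m/s.
Δv = v_esc − v_c = 150.6 m/s.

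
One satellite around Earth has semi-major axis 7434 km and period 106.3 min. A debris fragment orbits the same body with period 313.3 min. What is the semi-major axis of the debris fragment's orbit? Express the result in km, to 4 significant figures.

a₂ ≈ 15280 km

Kepler's third law: a³ ∝ T², so a₂ = a₁ (T₂/T₁)^(2/3).
T₂/T₁ = 2.947, (T₂/T₁)^(2/3) = 2.056.
a₂ = 7434 × 2.056 = 15280 km.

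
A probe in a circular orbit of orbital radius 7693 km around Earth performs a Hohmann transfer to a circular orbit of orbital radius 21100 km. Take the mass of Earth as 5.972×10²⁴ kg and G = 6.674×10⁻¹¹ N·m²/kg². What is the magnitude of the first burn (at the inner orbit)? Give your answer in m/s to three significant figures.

μ = GM = 6.674×10⁻¹¹ × 5.972×10²⁴ = 3.986×10¹⁴ m³/s².
r₁ = 7693 km = 7.693×10⁶ m.
r₂ = 21100 km = 2.110×10⁷ m.
Transfer ellipse a_t = (r₁ + r₂)/2 = 1.440×10⁷ m.
At r₁: circular v_c1 = √(μ/r₁) = 7198 m/s; transfer-perigee v_p = √[μ(2/r₁ − 1/a_t)] = 8714 m/s.
Δv₁ = v_p − v_c1 = 1516 m/s.

Δv ≈ 1520 m/s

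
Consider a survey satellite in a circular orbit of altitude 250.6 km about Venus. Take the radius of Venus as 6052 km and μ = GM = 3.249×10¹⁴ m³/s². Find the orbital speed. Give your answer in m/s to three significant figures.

r = 6052 + 250.6 = 6302.6 km = 6.3026×10⁶ m.
For a circular orbit v = √(μ/r) = √(3.249×10¹⁴ / 6.303×10⁶) = √(5.155×10⁷) = 7180 m/s.

v ≈ 7180 m/s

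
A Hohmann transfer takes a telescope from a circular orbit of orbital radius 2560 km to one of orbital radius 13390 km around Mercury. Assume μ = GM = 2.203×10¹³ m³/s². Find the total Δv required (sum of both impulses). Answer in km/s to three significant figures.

r₁ = 2560 km = 2.560×10⁶ m.
r₂ = 13390 km = 1.339×10⁷ m.
Transfer ellipse a_t = (r₁ + r₂)/2 = 7.975×10⁶ m.
At r₁: circular v_c1 = √(μ/r₁) = 2934 m/s; transfer-periherm v_p = √[μ(2/r₁ − 1/a_t)] = 3801 m/s.
Δv₁ = v_p − v_c1 = 867.6 m/s.
At r₂: circular v_c2 = √(μ/r₂) = 1283 m/s; transfer-apoherm v_a = √[μ(2/r₂ − 1/a_t)] = 726.7 m/s.
Δv₂ = v_c2 − v_a = 555.9 m/s.
Total Δv = Δv₁ + Δv₂ = 1424 m/s = 1.424 km/s.

Δv_total ≈ 1.42 km/s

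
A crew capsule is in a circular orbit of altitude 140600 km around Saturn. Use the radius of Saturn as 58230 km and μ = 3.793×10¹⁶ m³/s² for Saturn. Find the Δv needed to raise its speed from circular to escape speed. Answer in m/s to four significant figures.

Δv ≈ 5721 m/s

r = 58230 + 140600 = 198830 km = 1.9883×10⁸ m.
Circular speed v_c = √(μ/r) = 13810 m/s.
Escape speed v_esc = √(2μ/r) = √2 × v_c = 19530 m/s.
Δv = v_esc − v_c = 5721 m/s.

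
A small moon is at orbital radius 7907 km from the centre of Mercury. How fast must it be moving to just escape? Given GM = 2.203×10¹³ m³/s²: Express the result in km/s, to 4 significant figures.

r = 7907 km = 7.907×10⁶ m.
Escape speed v_esc = √(2μ/r) = √(2 × 2.203×10¹³ / 7.907×10⁶) = √(5.572×10⁶) = 2361 m/s.
= 2.361 km/s.

v_esc ≈ 2.361 km/s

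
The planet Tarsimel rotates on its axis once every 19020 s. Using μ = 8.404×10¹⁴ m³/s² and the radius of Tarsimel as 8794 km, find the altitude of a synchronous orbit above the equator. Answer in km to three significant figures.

h_sync ≈ 11000 km

A synchronous orbit has period T, so by Kepler's third law a = (μT²/4π²)^(1/3).
μT²/4π² = 8.404×10¹⁴ × (1.902×10⁴)² / 39.48 = 7.701×10²¹ m³.
a = 1.975×10⁷ m = 19748 km.
Altitude h = a − R = 19748 − 8794 = 10954 km.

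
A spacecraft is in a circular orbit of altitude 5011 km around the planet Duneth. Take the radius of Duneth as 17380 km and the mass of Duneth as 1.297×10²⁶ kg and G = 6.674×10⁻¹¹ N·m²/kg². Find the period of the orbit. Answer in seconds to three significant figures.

T ≈ 7160 seconds

μ = GM = 6.674×10⁻¹¹ × 1.297×10²⁶ = 8.656×10¹⁵ m³/s².
r = 17380 + 5011 = 22391 km = 2.2391×10⁷ m.
Kepler's third law: T = 2π√(r³/μ) = 2π√((2.239×10⁷)³ / 8.656×10¹⁵).
r³/μ = 1.297×10⁶ s², so T = 2π × 1.139×10³ = 7.155×10³ s.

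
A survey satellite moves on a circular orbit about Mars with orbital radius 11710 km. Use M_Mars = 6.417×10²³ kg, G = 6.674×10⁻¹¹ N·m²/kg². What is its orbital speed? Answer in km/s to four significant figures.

μ = GM = 6.674×10⁻¹¹ × 6.417×10²³ = 4.283×10¹³ m³/s².
r = 11710 km = 1.171×10⁷ m.
For a circular orbit v = √(μ/r) = √(4.283×10¹³ / 1.171×10⁷) = √(3.657×10⁶) = 1912 m/s.
That is 1.912 km/s.

v ≈ 1.912 km/s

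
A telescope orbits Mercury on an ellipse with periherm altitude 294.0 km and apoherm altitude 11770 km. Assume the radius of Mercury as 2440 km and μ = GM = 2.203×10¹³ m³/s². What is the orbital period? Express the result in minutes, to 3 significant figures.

T ≈ 550 minutes

r_p = 2440 + 294.0 = 2734.0 km = 2.7340×10⁶ m.
r_a = 2440 + 11770 = 14210 km = 1.4210×10⁷ m.
Semi-major axis a = (r_p + r_a)/2 = (2734.0 + 14210)/2 = 8472.0 km = 8.472×10⁶ m.
By Kepler's third law T = 2π√(a³/μ) = 2π × 5.254×10³ = 3.301×10⁴ s.
= 550.2 minutes.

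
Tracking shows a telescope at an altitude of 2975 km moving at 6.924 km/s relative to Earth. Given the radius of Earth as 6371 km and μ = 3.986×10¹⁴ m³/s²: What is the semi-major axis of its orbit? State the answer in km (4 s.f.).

r = 6371 + 2975 = 9346.0 km = 9.346×10⁶ m.
Specific orbital energy ε = v²/2 − μ/r = (6924)²/2 − 3.986×10¹⁴/9.346×10⁶ = -1.868×10⁷ J/kg.
Since ε = −μ/(2a), a = −μ/(2ε) = 1.067×10⁷ m = 10670 km.

a ≈ 10670 km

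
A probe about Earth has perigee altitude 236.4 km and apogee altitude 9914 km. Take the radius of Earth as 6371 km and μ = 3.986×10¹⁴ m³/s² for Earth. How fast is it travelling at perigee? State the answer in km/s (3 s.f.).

v ≈ 9.26 km/s

r_p = 6371 + 236.4 = 6607.4 km = 6.6074×10⁶ m.
r_a = 6371 + 9914 = 16285 km = 1.6285×10⁷ m.
Semi-major axis a = (r_p + r_a)/2 = 11446 km = 1.145×10⁷ m.
Vis-viva: v² = μ(2/r − 1/a) = 3.986×10¹⁴ × (3.027×10⁻⁷ − 8.737×10⁻⁸) = 8.583×10⁷ m²/s².
v = 9264 m/s = 9.264 km/s.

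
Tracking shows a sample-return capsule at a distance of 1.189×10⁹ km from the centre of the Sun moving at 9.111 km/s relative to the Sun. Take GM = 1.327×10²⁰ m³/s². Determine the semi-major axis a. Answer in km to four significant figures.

a ≈ 9.465×10⁸ km

r = 1.189×10¹² m.
Vis-viva rearranged: 1/a = 2/r − v²/μ = 1.682×10⁻¹² − 6.255×10⁻¹³ = 1.057×10⁻¹² m⁻¹.
a = 9.465×10¹¹ m = 9.4649×10⁸ km.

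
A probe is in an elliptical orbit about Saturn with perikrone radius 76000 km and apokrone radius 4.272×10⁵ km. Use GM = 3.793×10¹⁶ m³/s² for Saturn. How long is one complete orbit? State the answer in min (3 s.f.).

Semi-major axis a = (r_p + r_a)/2 = (76000 + 4.2720×10⁵)/2 = 2.5160×10⁵ km = 2.516×10⁸ m.
By Kepler's third law T = 2π√(a³/μ) = 2π × 2.049×10⁴ = 1.288×10⁵ s.
= 2146 min.

T ≈ 2150 min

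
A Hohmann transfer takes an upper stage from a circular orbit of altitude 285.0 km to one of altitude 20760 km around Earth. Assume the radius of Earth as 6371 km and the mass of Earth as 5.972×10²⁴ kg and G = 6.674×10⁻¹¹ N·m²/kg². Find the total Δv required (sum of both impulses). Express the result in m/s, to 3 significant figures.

Δv_total ≈ 3500 m/s

μ = GM = 6.674×10⁻¹¹ × 5.972×10²⁴ = 3.986×10¹⁴ m³/s².
r₁ = 6371 + 285.0 = 6656.0 km = 6.6560×10⁶ m.
r₂ = 6371 + 20760 = 27131 km = 2.7131×10⁷ m.
Transfer ellipse a_t = (r₁ + r₂)/2 = 1.689×10⁷ m.
At r₁: circular v_c1 = √(μ/r₁) = 7738 m/s; transfer-perigee v_p = √[μ(2/r₁ − 1/a_t)] = 9807 m/s.
Δv₁ = v_p − v_c1 = 2068 m/s.
At r₂: circular v_c2 = √(μ/r₂) = 3833 m/s; transfer-apogee v_a = √[μ(2/r₂ − 1/a_t)] = 2406 m/s.
Δv₂ = v_c2 − v_a = 1427 m/s.
Total Δv = Δv₁ + Δv₂ = 3495 m/s.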